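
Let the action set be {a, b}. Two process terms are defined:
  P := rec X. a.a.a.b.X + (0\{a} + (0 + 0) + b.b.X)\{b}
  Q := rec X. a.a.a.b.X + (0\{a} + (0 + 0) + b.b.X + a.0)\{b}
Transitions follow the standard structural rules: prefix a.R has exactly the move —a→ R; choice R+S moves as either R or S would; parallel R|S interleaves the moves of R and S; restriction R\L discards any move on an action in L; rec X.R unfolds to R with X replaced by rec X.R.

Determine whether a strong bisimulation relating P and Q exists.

not bisimilar

Reachable graph of P (4 states):
  p0 = rec X. a.a.a.b.X + (0\{a} + (0 + 0) + b.b.X)\{b} → --a--▸ p1
  p1 = a.a.b.(rec X. a.a.a.b.X + (0\{a} + (0 + 0) + b.b.X)\{b}) → --a--▸ p2
  p2 = a.b.(rec X. a.a.a.b.X + (0\{a} + (0 + 0) + b.b.X)\{b}) → --a--▸ p3
  p3 = b.(rec X. a.a.a.b.X + (0\{a} + (0 + 0) + b.b.X)\{b}) → --b--▸ p0
Reachable graph of Q (5 states):
  q0 = rec X. a.a.a.b.X + (0\{a} + (0 + 0) + b.b.X + a.0)\{b} → --a--▸ q1, --a--▸ q2
  q1 = 0\{b} → ∅
  q2 = a.a.b.(rec X. a.a.a.b.X + (0\{a} + (0 + 0) + b.b.X + a.0)\{b}) → --a--▸ q3
  q3 = a.b.(rec X. a.a.a.b.X + (0\{a} + (0 + 0) + b.b.X + a.0)\{b}) → --a--▸ q4
  q4 = b.(rec X. a.a.a.b.X + (0\{a} + (0 + 0) + b.b.X + a.0)\{b}) → --b--▸ q0
Partition-refinement fixed point:
  B0 = {p0}
  B1 = {p1}
  B2 = {p2}
  B3 = {p3}
  B4 = {q0}
  B5 = {q1}
  B6 = {q2}
  B7 = {q3}
  B8 = {q4}
p0 ∈ B0, q0 ∈ B4 → different blocks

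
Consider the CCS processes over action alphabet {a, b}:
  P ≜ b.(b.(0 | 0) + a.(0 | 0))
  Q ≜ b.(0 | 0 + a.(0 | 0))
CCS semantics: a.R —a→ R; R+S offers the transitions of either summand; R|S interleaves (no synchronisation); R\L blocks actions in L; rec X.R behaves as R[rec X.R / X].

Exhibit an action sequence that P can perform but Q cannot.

bb

LTS(P): 3 reachable states
  u0 = b.(b.(0 | 0) + a.(0 | 0)) | ··b··> u1
  u1 = b.(0 | 0) + a.(0 | 0) | ··a··> u2, ··b··> u2
  u2 = 0 | 0 | stopped
LTS(Q): 3 reachable states
  v0 = b.(0 | 0 + a.(0 | 0)) | ··b··> v1
  v1 = 0 | 0 + a.(0 | 0) | ··a··> v2
  v2 = 0 | 0 | stopped
Run σ = ⟨bb⟩ on P: start {u0}
  after b @ step 1: {u1}
  after b @ step 2: {u2}
  ✓ P
Run σ = ⟨bb⟩ on Q: start {v0}
  after b @ step 1: {v1}
  after b @ step 2: ∅  — Q cannot continue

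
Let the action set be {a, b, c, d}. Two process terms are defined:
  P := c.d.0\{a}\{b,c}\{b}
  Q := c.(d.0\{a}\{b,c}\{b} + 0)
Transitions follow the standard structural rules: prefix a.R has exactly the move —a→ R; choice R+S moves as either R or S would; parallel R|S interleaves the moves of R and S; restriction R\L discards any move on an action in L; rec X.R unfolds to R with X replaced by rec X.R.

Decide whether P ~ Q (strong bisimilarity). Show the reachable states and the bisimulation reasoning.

P ~ Q

P's transition system — 3 states:
  m0 = c.d.0\{a}\{b,c}\{b} :: -c-> m1
  m1 = d.0\{a}\{b,c}\{b} :: -d-> m2
  m2 = 0\{a}\{b,c}\{b} :: stopped
Q's transition system — 3 states:
  n0 = c.(d.0\{a}\{b,c}\{b} + 0) :: -c-> n1
  n1 = d.0\{a}\{b,c}\{b} + 0 :: -d-> n2
  n2 = 0\{a}\{b,c}\{b} :: stopped
Bisimilarity quotient blocks:
  B0 = {m0, n0}
  B1 = {m1, n1}
  B2 = {m2, n2}
m0 ∈ B0, n0 ∈ B0 → same block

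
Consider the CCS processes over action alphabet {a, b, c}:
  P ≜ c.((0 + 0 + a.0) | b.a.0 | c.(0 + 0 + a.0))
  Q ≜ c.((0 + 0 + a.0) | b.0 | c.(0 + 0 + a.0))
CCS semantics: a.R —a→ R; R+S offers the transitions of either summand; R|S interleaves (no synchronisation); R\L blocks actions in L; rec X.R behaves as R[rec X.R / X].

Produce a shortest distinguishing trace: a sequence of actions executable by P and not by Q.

caba

LTS(P): 19 reachable states
  u0 = c.((0 + 0 + a.0) | b.a.0 | c.(0 + 0 + a.0)) :: =c=> u1
  u1 = (0 + 0 + a.0) | b.a.0 | c.(0 + 0 + a.0) :: =a=> u2, =b=> u3, =c=> u4
  u2 = 0 | b.a.0 | c.(0 + 0 + a.0) :: =b=> u5, =c=> u6
  u3 = (0 + 0 + a.0) | a.0 | c.(0 + 0 + a.0) :: =a=> u5, =a=> u7, =c=> u8
  u4 = (0 + 0 + a.0) | b.a.0 | (0 + 0 + a.0) :: =a=> u6, =a=> u9, =b=> u8
  u5 = 0 | a.0 | c.(0 + 0 + a.0) :: =a=> u10, =c=> u11
  u6 = 0 | b.a.0 | (0 + 0 + a.0) :: =a=> u12, =b=> u11
  u7 = (0 + 0 + a.0) | 0 | c.(0 + 0 + a.0) :: =a=> u10, =c=> u13
  u8 = (0 + 0 + a.0) | a.0 | (0 + 0 + a.0) :: =a=> u11, =a=> u13, =a=> u14
  u9 = (0 + 0 + a.0) | b.a.0 | 0 :: =a=> u12, =b=> u14
  u10 = 0 | 0 | c.(0 + 0 + a.0) :: =c=> u15
  u11 = 0 | a.0 | (0 + 0 + a.0) :: =a=> u15, =a=> u16
  u12 = 0 | b.a.0 | 0 :: =b=> u16
  u13 = (0 + 0 + a.0) | 0 | (0 + 0 + a.0) :: =a=> u15, =a=> u17
  u14 = (0 + 0 + a.0) | a.0 | 0 :: =a=> u16, =a=> u17
  u15 = 0 | 0 | (0 + 0 + a.0) :: =a=> u18
  u16 = 0 | a.0 | 0 :: =a=> u18
  u17 = (0 + 0 + a.0) | 0 | 0 :: =a=> u18
  u18 = 0 | 0 | 0 :: ·
LTS(Q): 13 reachable states
  v0 = c.((0 + 0 + a.0) | b.0 | c.(0 + 0 + a.0)) :: =c=> v1
  v1 = (0 + 0 + a.0) | b.0 | c.(0 + 0 + a.0) :: =a=> v2, =b=> v3, =c=> v4
  v2 = 0 | b.0 | c.(0 + 0 + a.0) :: =b=> v5, =c=> v6
  v3 = (0 + 0 + a.0) | 0 | c.(0 + 0 + a.0) :: =a=> v5, =c=> v7
  v4 = (0 + 0 + a.0) | b.0 | (0 + 0 + a.0) :: =a=> v6, =a=> v8, =b=> v7
  v5 = 0 | 0 | c.(0 + 0 + a.0) :: =c=> v9
  v6 = 0 | b.0 | (0 + 0 + a.0) :: =a=> v10, =b=> v9
  v7 = (0 + 0 + a.0) | 0 | (0 + 0 + a.0) :: =a=> v11, =a=> v9
  v8 = (0 + 0 + a.0) | b.0 | 0 :: =a=> v10, =b=> v11
  v9 = 0 | 0 | (0 + 0 + a.0) :: =a=> v12
  v10 = 0 | b.0 | 0 :: =b=> v12
  v11 = (0 + 0 + a.0) | 0 | 0 :: =a=> v12
  v12 = 0 | 0 | 0 :: ·
Run σ = ⟨caba⟩ on P: start {u0}
  step 1 (c): {u1}
  step 2 (a): {u2}
  step 3 (b): {u5}
  step 4 (a): {u10}
  P completes σ.
Run σ = ⟨caba⟩ on Q: start {v0}
  step 1 (c): {v1}
  step 2 (a): {v2}
  step 3 (b): {v5}
  step 4 (a): no successor for Q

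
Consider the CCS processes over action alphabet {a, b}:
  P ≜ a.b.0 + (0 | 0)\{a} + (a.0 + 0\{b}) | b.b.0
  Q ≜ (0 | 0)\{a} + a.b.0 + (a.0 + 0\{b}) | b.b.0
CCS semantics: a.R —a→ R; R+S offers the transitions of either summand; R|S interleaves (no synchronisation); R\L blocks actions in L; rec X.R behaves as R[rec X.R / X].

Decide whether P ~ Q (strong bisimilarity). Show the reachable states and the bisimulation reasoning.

P's transition system — 8 states:
  p0 = a.b.0 + (0 | 0)\{a} + (a.0 + 0\{b}) | b.b.0 | ··a··> p1, ··a··> p2, ··b··> p3
  p1 = 0 | b.b.0 | ··b··> p4
  p2 = b.0 | ··b··> p5
  p3 = (a.0 + 0\{b}) | b.0 | ··a··> p4, ··b··> p6
  p4 = 0 | b.0 | ··b··> p7
  p5 = 0 | ·
  p6 = (a.0 + 0\{b}) | 0 | ··a··> p7
  p7 = 0 | 0 | ·
Q's transition system — 8 states:
  q0 = (0 | 0)\{a} + a.b.0 + (a.0 + 0\{b}) | b.b.0 | ··a··> q1, ··a··> q2, ··b··> q3
  q1 = 0 | b.b.0 | ··b··> q4
  q2 = b.0 | ··b··> q5
  q3 = (a.0 + 0\{b}) | b.0 | ··a··> q4, ··b··> q6
  q4 = 0 | b.0 | ··b··> q7
  q5 = 0 | ·
  q6 = (a.0 + 0\{b}) | 0 | ··a··> q7
  q7 = 0 | 0 | ·
Bisimilarity quotient blocks:
  B0 = {p0, q0}
  B1 = {p2, p4, q2, q4}
  B2 = {p5, p7, q5, q7}
  B3 = {p1, q1}
  B4 = {p3, q3}
  B5 = {p6, q6}
p0 ∈ B0, q0 ∈ B0 → same block

P ~ Q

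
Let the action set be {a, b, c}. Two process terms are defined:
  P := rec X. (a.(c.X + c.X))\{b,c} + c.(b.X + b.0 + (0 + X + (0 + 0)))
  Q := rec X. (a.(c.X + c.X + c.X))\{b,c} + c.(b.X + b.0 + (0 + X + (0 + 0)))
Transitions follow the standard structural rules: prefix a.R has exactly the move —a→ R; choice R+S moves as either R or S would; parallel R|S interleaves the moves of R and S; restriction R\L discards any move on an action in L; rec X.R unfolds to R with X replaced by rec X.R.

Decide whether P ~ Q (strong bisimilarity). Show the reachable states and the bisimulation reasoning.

P's transition system — 4 states:
  p0 = rec X. (a.(c.X + c.X))\{b,c} + c.(b.X + b.0 + (0 + X + (0 + 0))) :: --a--▸ p1, --c--▸ p2
  p1 = (c.(rec X. (a.(c.X + c.X))\{b,c} + c.(b.X + b.0 + (0 + X + (0 + 0)))) + c.(rec X. (a.(c.X + c.X))\{b,c} + c.(b.X + b.0 + (0 + X + (0 + 0)))))\{b,c} :: ·
  p2 = b.(rec X. (a.(c.X + c.X))\{b,c} + c.(b.X + b.0 + (0 + X + (0 + 0)))) + b.0 + (0 + (rec X. (a.(c.X + c.X))\{b,c} + c.(b.X + b.0 + (0 + X + (0 + 0)))) + (0 + 0)) :: --a--▸ p1, --b--▸ p0, --b--▸ p3, --c--▸ p2
  p3 = 0 :: ·
Q's transition system — 4 states:
  q0 = rec X. (a.(c.X + c.X + c.X))\{b,c} + c.(b.X + b.0 + (0 + X + (0 + 0))) :: --a--▸ q1, --c--▸ q2
  q1 = (c.(rec X. (a.(c.X + c.X + c.X))\{b,c} + c.(b.X + b.0 + (0 + X + (0 + 0)))) + c.(rec X. (a.(c.X + c.X + c.X))\{b,c} + c.(b.X + b.0 + (0 + X + (0 + 0)))) + c.(rec X. (a.(c.X + c.X + c.X))\{b,c} + c.(b.X + b.0 + (0 + X + (0 + 0)))))\{b,c} :: ·
  q2 = b.(rec X. (a.(c.X + c.X + c.X))\{b,c} + c.(b.X + b.0 + (0 + X + (0 + 0)))) + b.0 + (0 + (rec X. (a.(c.X + c.X + c.X))\{b,c} + c.(b.X + b.0 + (0 + X + (0 + 0)))) + (0 + 0)) :: --a--▸ q1, --b--▸ q0, --b--▸ q3, --c--▸ q2
  q3 = 0 :: ·
Coarsest stable partition (strong bisimilarity classes):
  B0 = {p0, q0}
  B1 = {p1, p3, q1, q3}
  B2 = {p2, q2}
p0 ∈ B0, q0 ∈ B0 → same block

bisimilar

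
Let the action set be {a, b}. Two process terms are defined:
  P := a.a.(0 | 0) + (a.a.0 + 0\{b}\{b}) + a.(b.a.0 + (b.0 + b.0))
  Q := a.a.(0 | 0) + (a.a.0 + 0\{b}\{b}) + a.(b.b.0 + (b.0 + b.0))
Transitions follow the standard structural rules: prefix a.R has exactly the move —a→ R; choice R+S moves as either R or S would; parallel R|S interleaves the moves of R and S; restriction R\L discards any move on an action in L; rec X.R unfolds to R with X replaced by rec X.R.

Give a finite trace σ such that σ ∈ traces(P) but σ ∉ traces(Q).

P's transition system — 6 states:
  u0 = a.a.(0 | 0) + (a.a.0 + 0\{b}\{b}) + a.(b.a.0 + (b.0 + b.0)) has moves ··a··> u1, ··a··> u2, ··a··> u3
  u1 = a.(0 | 0) has moves ··a··> u4
  u2 = a.0 has moves ··a··> u5
  u3 = b.a.0 + (b.0 + b.0) has moves ··b··> u2, ··b··> u5
  u4 = 0 | 0 has moves ·
  u5 = 0 has moves ·
Q's transition system — 7 states:
  v0 = a.a.(0 | 0) + (a.a.0 + 0\{b}\{b}) + a.(b.b.0 + (b.0 + b.0)) has moves ··a··> v1, ··a··> v2, ··a··> v3
  v1 = a.(0 | 0) has moves ··a··> v4
  v2 = a.0 has moves ··a··> v5
  v3 = b.b.0 + (b.0 + b.0) has moves ··b··> v5, ··b··> v6
  v4 = 0 | 0 has moves ·
  v5 = 0 has moves ·
  v6 = b.0 has moves ··b··> v5
Run σ = ⟨aba⟩ on P: start {u0}
  [1] a ⇒ {u1, u2, u3}
  [2] b ⇒ {u2, u5}
  [3] a ⇒ {u5}
  — P admits the full trace.
Run σ = ⟨aba⟩ on Q: start {v0}
  [1] a ⇒ {v1, v2, v3}
  [2] b ⇒ {v5, v6}
  [3] a ⇒ ∅  — Q cannot continue

aba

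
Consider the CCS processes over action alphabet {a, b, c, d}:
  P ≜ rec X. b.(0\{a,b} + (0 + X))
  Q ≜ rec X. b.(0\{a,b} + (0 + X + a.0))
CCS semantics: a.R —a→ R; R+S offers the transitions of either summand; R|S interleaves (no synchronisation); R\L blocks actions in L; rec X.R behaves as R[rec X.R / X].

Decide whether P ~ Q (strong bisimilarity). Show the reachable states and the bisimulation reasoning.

P's transition system — 2 states:
  u0 = rec X. b.(0\{a,b} + (0 + X)) :: ··b··> u1
  u1 = 0\{a,b} + (0 + (rec X. b.(0\{a,b} + (0 + X)))) :: ··b··> u1
Q's transition system — 3 states:
  v0 = rec X. b.(0\{a,b} + (0 + X + a.0)) :: ··b··> v1
  v1 = 0\{a,b} + (0 + (rec X. b.(0\{a,b} + (0 + X + a.0))) + a.0) :: ··a··> v2, ··b··> v1
  v2 = 0 :: stopped
Coarsest stable partition (strong bisimilarity classes):
  B0 = {u0, u1}
  B1 = {v0}
  B2 = {v1}
  B3 = {v2}
u0 ∈ B0, v0 ∈ B1 → different blocks

P ≁ Q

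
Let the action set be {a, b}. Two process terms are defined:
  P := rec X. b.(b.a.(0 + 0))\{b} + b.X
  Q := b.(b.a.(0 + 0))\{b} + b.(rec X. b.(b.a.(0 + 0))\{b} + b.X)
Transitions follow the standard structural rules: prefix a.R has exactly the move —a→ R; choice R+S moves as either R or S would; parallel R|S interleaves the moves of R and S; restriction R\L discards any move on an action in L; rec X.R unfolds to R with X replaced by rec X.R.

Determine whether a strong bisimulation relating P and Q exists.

LTS(P): 2 reachable states
  s0 = rec X. b.(b.a.(0 + 0))\{b} + b.X ⊢ ··b··> s0, ··b··> s1
  s1 = (b.a.(0 + 0))\{b} ⊢ deadlocked
LTS(Q): 3 reachable states
  t0 = b.(b.a.(0 + 0))\{b} + b.(rec X. b.(b.a.(0 + 0))\{b} + b.X) ⊢ ··b··> t1, ··b··> t2
  t1 = (b.a.(0 + 0))\{b} ⊢ deadlocked
  t2 = rec X. b.(b.a.(0 + 0))\{b} + b.X ⊢ ··b··> t1, ··b··> t2
Bisimilarity quotient blocks:
  B0 = {s0, t0, t2}
  B1 = {s1, t1}
s0 ∈ B0, t0 ∈ B0 → same block

YES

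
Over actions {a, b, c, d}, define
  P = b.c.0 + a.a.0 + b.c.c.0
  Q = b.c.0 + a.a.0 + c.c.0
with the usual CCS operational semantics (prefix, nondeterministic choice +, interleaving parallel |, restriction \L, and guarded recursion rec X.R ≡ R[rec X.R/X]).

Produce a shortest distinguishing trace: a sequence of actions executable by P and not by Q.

LTS(P): 5 reachable states
  p0 = b.c.0 + a.a.0 + b.c.c.0 | -a-> p1, -b-> p2, -b-> p3
  p1 = a.0 | -a-> p4
  p2 = c.0 | -c-> p4
  p3 = c.c.0 | -c-> p2
  p4 = 0 | (no moves)
LTS(Q): 4 reachable states
  q0 = b.c.0 + a.a.0 + c.c.0 | -a-> q1, -b-> q2, -c-> q2
  q1 = a.0 | -a-> q3
  q2 = c.0 | -c-> q3
  q3 = 0 | (no moves)
Executing bcc from P (initial set {p0}):
  step 1 (b): {p2, p3}
  step 2 (c): {p2, p4}
  step 3 (c): {p4}
  ✓ P
Executing bcc from Q (initial set {q0}):
  step 1 (b): {q2}
  step 2 (c): {q3}
  step 3 (c): ∅  — Q cannot continue

bcc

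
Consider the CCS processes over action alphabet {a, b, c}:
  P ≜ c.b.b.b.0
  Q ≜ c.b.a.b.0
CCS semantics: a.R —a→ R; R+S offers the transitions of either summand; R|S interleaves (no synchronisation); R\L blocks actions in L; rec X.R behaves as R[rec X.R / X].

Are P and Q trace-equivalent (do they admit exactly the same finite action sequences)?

trace-distinct — witness ⟨cbb⟩

P's transition system — 5 states:
  m0 = c.b.b.b.0 ⊢ =c=> m1
  m1 = b.b.b.0 ⊢ =b=> m2
  m2 = b.b.0 ⊢ =b=> m3
  m3 = b.0 ⊢ =b=> m4
  m4 = 0 ⊢ deadlocked
Q's transition system — 5 states:
  n0 = c.b.a.b.0 ⊢ =c=> n1
  n1 = b.a.b.0 ⊢ =b=> n2
  n2 = a.b.0 ⊢ =a=> n3
  n3 = b.0 ⊢ =b=> n4
  n4 = 0 ⊢ deadlocked
Trace ⟨cbb⟩ through P, begin at {m0}:
  after c @ step 1: {m1}
  after b @ step 2: {m2}
  after b @ step 3: {m3}
  ✓ P
Trace ⟨cbb⟩ through Q, begin at {n0}:
  after c @ step 1: {n1}
  after b @ step 2: {n2}
  after b @ step 3: ∅ (Q stuck)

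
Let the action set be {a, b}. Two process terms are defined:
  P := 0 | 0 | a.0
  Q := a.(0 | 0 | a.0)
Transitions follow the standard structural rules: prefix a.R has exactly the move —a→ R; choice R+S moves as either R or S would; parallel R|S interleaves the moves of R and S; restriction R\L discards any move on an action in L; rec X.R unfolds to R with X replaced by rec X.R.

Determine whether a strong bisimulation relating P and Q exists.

P's transition system — 2 states:
  p0 = 0 | 0 | a.0 | ··a··> p1
  p1 = 0 | 0 | 0 | deadlocked
Q's transition system — 3 states:
  q0 = a.(0 | 0 | a.0) | ··a··> q1
  q1 = 0 | 0 | a.0 | ··a··> q2
  q2 = 0 | 0 | 0 | deadlocked
Bisimilarity quotient blocks:
  B0 = {p0, q1}
  B1 = {p1, q2}
  B2 = {q0}
p0 ∈ B0, q0 ∈ B2 → different blocks

NO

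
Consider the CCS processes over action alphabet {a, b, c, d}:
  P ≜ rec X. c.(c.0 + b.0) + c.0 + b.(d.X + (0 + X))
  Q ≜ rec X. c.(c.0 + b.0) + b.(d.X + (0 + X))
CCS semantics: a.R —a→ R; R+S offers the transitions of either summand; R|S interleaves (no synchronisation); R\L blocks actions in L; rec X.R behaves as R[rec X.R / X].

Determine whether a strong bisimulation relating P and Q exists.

Reachable graph of P (4 states):
  p0 = rec X. c.(c.0 + b.0) + c.0 + b.(d.X + (0 + X)) ⊢ —b→ p1, —c→ p2, —c→ p3
  p1 = d.(rec X. c.(c.0 + b.0) + c.0 + b.(d.X + (0 + X))) + (0 + (rec X. c.(c.0 + b.0) + c.0 + b.(d.X + (0 + X)))) ⊢ —b→ p1, —c→ p2, —c→ p3, —d→ p0
  p2 = 0 ⊢ stopped
  p3 = c.0 + b.0 ⊢ —b→ p2, —c→ p2
Reachable graph of Q (4 states):
  q0 = rec X. c.(c.0 + b.0) + b.(d.X + (0 + X)) ⊢ —b→ q1, —c→ q2
  q1 = d.(rec X. c.(c.0 + b.0) + b.(d.X + (0 + X))) + (0 + (rec X. c.(c.0 + b.0) + b.(d.X + (0 + X)))) ⊢ —b→ q1, —c→ q2, —d→ q0
  q2 = c.0 + b.0 ⊢ —b→ q3, —c→ q3
  q3 = 0 ⊢ stopped
Coarsest stable partition (strong bisimilarity classes):
  B0 = {p0}
  B1 = {p3, q2}
  B2 = {p2, q3}
  B3 = {p1}
  B4 = {q0}
  B5 = {q1}
p0 ∈ B0, q0 ∈ B4 → different blocks

P ≁ Q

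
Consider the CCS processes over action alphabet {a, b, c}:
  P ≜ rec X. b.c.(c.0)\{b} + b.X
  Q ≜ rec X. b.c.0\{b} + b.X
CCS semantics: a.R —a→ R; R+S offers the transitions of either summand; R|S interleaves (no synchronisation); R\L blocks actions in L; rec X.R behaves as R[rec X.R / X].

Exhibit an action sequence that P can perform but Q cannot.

LTS(P): 4 reachable states
  m0 = rec X. b.c.(c.0)\{b} + b.X ⊢ —b→ m0, —b→ m1
  m1 = c.(c.0)\{b} ⊢ —c→ m2
  m2 = (c.0)\{b} ⊢ —c→ m3
  m3 = 0\{b} ⊢ stopped
LTS(Q): 3 reachable states
  n0 = rec X. b.c.0\{b} + b.X ⊢ —b→ n0, —b→ n1
  n1 = c.0\{b} ⊢ —c→ n2
  n2 = 0\{b} ⊢ stopped
Trace ⟨bcc⟩ through P, begin at {m0}:
  [1] b ⇒ {m0, m1}
  [2] c ⇒ {m2}
  [3] c ⇒ {m3}
  P completes σ.
Trace ⟨bcc⟩ through Q, begin at {n0}:
  [1] b ⇒ {n0, n1}
  [2] c ⇒ {n2}
  [3] c ⇒ ∅ (Q stuck)

bcc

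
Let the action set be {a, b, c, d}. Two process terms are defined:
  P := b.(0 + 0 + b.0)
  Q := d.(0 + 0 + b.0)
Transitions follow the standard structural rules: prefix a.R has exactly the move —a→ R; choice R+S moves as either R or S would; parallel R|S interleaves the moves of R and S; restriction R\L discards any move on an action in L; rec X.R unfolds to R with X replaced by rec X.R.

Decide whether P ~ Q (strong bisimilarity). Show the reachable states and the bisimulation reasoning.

P's transition system — 3 states:
  p0 = b.(0 + 0 + b.0) ⊢ ··b··> p1
  p1 = 0 + 0 + b.0 ⊢ ··b··> p2
  p2 = 0 ⊢ deadlocked
Q's transition system — 3 states:
  q0 = d.(0 + 0 + b.0) ⊢ ··d··> q1
  q1 = 0 + 0 + b.0 ⊢ ··b··> q2
  q2 = 0 ⊢ deadlocked
Coarsest stable partition (strong bisimilarity classes):
  B0 = {p0}
  B1 = {p1, q1}
  B2 = {p2, q2}
  B3 = {q0}
p0 ∈ B0, q0 ∈ B3 → different blocks

not bisimilar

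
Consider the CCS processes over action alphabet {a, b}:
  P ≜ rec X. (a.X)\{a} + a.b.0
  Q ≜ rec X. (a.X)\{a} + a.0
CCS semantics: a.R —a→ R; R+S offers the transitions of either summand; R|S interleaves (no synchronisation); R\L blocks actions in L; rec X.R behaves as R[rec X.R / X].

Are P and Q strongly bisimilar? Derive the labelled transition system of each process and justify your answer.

Reachable graph of P (3 states):
  p0 = rec X. (a.X)\{a} + a.b.0 ⊢ --a--▸ p1
  p1 = b.0 ⊢ --b--▸ p2
  p2 = 0 ⊢ (no moves)
Reachable graph of Q (2 states):
  q0 = rec X. (a.X)\{a} + a.0 ⊢ --a--▸ q1
  q1 = 0 ⊢ (no moves)
Bisimilarity quotient blocks:
  B0 = {p0}
  B1 = {p1}
  B2 = {p2, q1}
  B3 = {q0}
p0 ∈ B0, q0 ∈ B3 → different blocks

P ≁ Q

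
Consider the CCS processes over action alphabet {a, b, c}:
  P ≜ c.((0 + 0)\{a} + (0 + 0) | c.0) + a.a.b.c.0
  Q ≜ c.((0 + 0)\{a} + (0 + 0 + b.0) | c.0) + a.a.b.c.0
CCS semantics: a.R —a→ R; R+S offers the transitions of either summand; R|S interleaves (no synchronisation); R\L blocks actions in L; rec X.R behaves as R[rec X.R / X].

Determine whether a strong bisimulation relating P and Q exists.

not bisimilar

LTS(P): 7 reachable states
  u0 = c.((0 + 0)\{a} + (0 + 0) | c.0) + a.a.b.c.0 ⊢ ··a··> u1, ··c··> u2
  u1 = a.b.c.0 ⊢ ··a··> u3
  u2 = (0 + 0)\{a} + (0 + 0) | c.0 ⊢ ··c··> u4
  u3 = b.c.0 ⊢ ··b··> u5
  u4 = (0 + 0) | 0 ⊢ (no moves)
  u5 = c.0 ⊢ ··c··> u6
  u6 = 0 ⊢ (no moves)
LTS(Q): 9 reachable states
  v0 = c.((0 + 0)\{a} + (0 + 0 + b.0) | c.0) + a.a.b.c.0 ⊢ ··a··> v1, ··c··> v2
  v1 = a.b.c.0 ⊢ ··a··> v3
  v2 = (0 + 0)\{a} + (0 + 0 + b.0) | c.0 ⊢ ··b··> v4, ··c··> v5
  v3 = b.c.0 ⊢ ··b··> v6
  v4 = 0 | c.0 ⊢ ··c··> v7
  v5 = (0 + 0 + b.0) | 0 ⊢ ··b··> v7
  v6 = c.0 ⊢ ··c··> v8
  v7 = 0 | 0 ⊢ (no moves)
  v8 = 0 ⊢ (no moves)
Partition-refinement fixed point:
  B0 = {u0}
  B1 = {u1, v1}
  B2 = {u3, v3}
  B3 = {u2, u5, v4, v6}
  B4 = {u4, u6, v7, v8}
  B5 = {v0}
  B6 = {v2}
  B7 = {v5}
u0 ∈ B0, v0 ∈ B5 → different blocks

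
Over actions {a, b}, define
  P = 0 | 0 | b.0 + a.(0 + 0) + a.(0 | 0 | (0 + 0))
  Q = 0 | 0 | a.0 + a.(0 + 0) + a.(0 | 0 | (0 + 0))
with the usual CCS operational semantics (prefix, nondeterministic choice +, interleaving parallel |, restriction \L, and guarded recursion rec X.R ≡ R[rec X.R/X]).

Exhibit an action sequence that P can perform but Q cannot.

Reachable graph of P (4 states):
  s0 = 0 | 0 | b.0 + a.(0 + 0) + a.(0 | 0 | (0 + 0)) ⊢ -a-> s1, -a-> s2, -b-> s3
  s1 = 0 + 0 ⊢ (no moves)
  s2 = 0 | 0 | (0 + 0) ⊢ (no moves)
  s3 = 0 | 0 | 0 ⊢ (no moves)
Reachable graph of Q (4 states):
  t0 = 0 | 0 | a.0 + a.(0 + 0) + a.(0 | 0 | (0 + 0)) ⊢ -a-> t1, -a-> t2, -a-> t3
  t1 = 0 + 0 ⊢ (no moves)
  t2 = 0 | 0 | (0 + 0) ⊢ (no moves)
  t3 = 0 | 0 | 0 ⊢ (no moves)
Executing b from P (initial set {s0}):
  [1] b ⇒ {s3}
  ✓ P
Executing b from Q (initial set {t0}):
  [1] b ⇒ ∅  — Q cannot continue

b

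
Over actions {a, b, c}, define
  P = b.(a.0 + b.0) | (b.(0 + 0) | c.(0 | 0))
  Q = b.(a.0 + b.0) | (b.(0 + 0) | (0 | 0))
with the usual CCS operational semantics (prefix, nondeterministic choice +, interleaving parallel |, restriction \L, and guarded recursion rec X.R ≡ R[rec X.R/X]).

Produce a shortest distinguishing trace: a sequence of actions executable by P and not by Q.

c

P's transition system — 12 states:
  s0 = b.(a.0 + b.0) | (b.(0 + 0) | c.(0 | 0)) → —b→ s1, —b→ s2, —c→ s3
  s1 = (a.0 + b.0) | (b.(0 + 0) | c.(0 | 0)) → —a→ s4, —b→ s4, —b→ s5, —c→ s6
  s2 = b.(a.0 + b.0) | ((0 + 0) | c.(0 | 0)) → —b→ s5, —c→ s7
  s3 = b.(a.0 + b.0) | (b.(0 + 0) | (0 | 0)) → —b→ s6, —b→ s7
  s4 = 0 | (b.(0 + 0) | c.(0 | 0)) → —b→ s8, —c→ s9
  s5 = (a.0 + b.0) | ((0 + 0) | c.(0 | 0)) → —a→ s8, —b→ s8, —c→ s10
  s6 = (a.0 + b.0) | (b.(0 + 0) | (0 | 0)) → —a→ s9, —b→ s10, —b→ s9
  s7 = b.(a.0 + b.0) | ((0 + 0) | (0 | 0)) → —b→ s10
  s8 = 0 | ((0 + 0) | c.(0 | 0)) → —c→ s11
  s9 = 0 | (b.(0 + 0) | (0 | 0)) → —b→ s11
  s10 = (a.0 + b.0) | ((0 + 0) | (0 | 0)) → —a→ s11, —b→ s11
  s11 = 0 | ((0 + 0) | (0 | 0)) → (no moves)
Q's transition system — 6 states:
  t0 = b.(a.0 + b.0) | (b.(0 + 0) | (0 | 0)) → —b→ t1, —b→ t2
  t1 = (a.0 + b.0) | (b.(0 + 0) | (0 | 0)) → —a→ t3, —b→ t3, —b→ t4
  t2 = b.(a.0 + b.0) | ((0 + 0) | (0 | 0)) → —b→ t4
  t3 = 0 | (b.(0 + 0) | (0 | 0)) → —b→ t5
  t4 = (a.0 + b.0) | ((0 + 0) | (0 | 0)) → —a→ t5, —b→ t5
  t5 = 0 | ((0 + 0) | (0 | 0)) → (no moves)
Run σ = ⟨c⟩ on P: start {s0}
  after c @ step 1: {s3}
  P completes σ.
Run σ = ⟨c⟩ on Q: start {t0}
  after c @ step 1: no successor for Q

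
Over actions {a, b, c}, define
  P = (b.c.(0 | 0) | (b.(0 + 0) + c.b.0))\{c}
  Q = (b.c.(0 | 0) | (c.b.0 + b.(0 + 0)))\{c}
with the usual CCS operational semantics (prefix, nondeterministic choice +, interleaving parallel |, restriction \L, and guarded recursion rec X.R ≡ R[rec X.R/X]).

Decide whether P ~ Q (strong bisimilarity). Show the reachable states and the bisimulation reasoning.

Reachable graph of P (4 states):
  m0 = (b.c.(0 | 0) | (b.(0 + 0) + c.b.0))\{c} | =b=> m1, =b=> m2
  m1 = (b.c.(0 | 0) | (0 + 0))\{c} | =b=> m3
  m2 = (c.(0 | 0) | (b.(0 + 0) + c.b.0))\{c} | =b=> m3
  m3 = (c.(0 | 0) | (0 + 0))\{c} | ·
Reachable graph of Q (4 states):
  n0 = (b.c.(0 | 0) | (c.b.0 + b.(0 + 0)))\{c} | =b=> n1, =b=> n2
  n1 = (b.c.(0 | 0) | (0 + 0))\{c} | =b=> n3
  n2 = (c.(0 | 0) | (c.b.0 + b.(0 + 0)))\{c} | =b=> n3
  n3 = (c.(0 | 0) | (0 + 0))\{c} | ·
Bisimilarity quotient blocks:
  B0 = {m0, n0}
  B1 = {m1, m2, n1, n2}
  B2 = {m3, n3}
m0 ∈ B0, n0 ∈ B0 → same block

YES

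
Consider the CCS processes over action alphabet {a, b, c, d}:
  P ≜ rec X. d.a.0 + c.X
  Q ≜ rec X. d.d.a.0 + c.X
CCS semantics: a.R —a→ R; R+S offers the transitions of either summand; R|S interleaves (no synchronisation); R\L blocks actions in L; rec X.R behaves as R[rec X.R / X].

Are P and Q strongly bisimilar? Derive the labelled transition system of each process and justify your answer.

Reachable graph of P (3 states):
  p0 = rec X. d.a.0 + c.X has moves -c-> p0, -d-> p1
  p1 = a.0 has moves -a-> p2
  p2 = 0 has moves stopped
Reachable graph of Q (4 states):
  q0 = rec X. d.d.a.0 + c.X has moves -c-> q0, -d-> q1
  q1 = d.a.0 has moves -d-> q2
  q2 = a.0 has moves -a-> q3
  q3 = 0 has moves stopped
Partition-refinement fixed point:
  B0 = {p0}
  B1 = {p1, q2}
  B2 = {p2, q3}
  B3 = {q0}
  B4 = {q1}
p0 ∈ B0, q0 ∈ B3 → different blocks

NO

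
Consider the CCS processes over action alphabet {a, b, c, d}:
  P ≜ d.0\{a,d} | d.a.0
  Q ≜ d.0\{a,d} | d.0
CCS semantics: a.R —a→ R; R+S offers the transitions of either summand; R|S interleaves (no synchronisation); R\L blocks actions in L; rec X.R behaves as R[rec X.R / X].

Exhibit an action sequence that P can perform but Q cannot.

Reachable graph of P (6 states):
  p0 = d.0\{a,d} | d.a.0 ⊢ --d--▸ p1, --d--▸ p2
  p1 = 0\{a,d} | d.a.0 ⊢ --d--▸ p3
  p2 = d.0\{a,d} | a.0 ⊢ --a--▸ p4, --d--▸ p3
  p3 = 0\{a,d} | a.0 ⊢ --a--▸ p5
  p4 = d.0\{a,d} | 0 ⊢ --d--▸ p5
  p5 = 0\{a,d} | 0 ⊢ (no moves)
Reachable graph of Q (4 states):
  q0 = d.0\{a,d} | d.0 ⊢ --d--▸ q1, --d--▸ q2
  q1 = 0\{a,d} | d.0 ⊢ --d--▸ q3
  q2 = d.0\{a,d} | 0 ⊢ --d--▸ q3
  q3 = 0\{a,d} | 0 ⊢ (no moves)
Trace ⟨da⟩ through P, begin at {p0}:
  [1] d ⇒ {p1, p2}
  [2] a ⇒ {p4}
  — P admits the full trace.
Trace ⟨da⟩ through Q, begin at {q0}:
  [1] d ⇒ {q1, q2}
  [2] a ⇒ ∅  — Q cannot continue

da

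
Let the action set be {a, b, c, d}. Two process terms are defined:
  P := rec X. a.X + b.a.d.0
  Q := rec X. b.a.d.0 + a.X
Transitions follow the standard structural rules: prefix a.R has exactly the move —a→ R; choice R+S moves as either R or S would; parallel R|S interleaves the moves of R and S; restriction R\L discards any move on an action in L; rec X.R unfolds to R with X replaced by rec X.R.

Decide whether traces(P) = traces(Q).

LTS(P): 4 reachable states
  u0 = rec X. a.X + b.a.d.0 → =a=> u0, =b=> u1
  u1 = a.d.0 → =a=> u2
  u2 = d.0 → =d=> u3
  u3 = 0 → deadlocked
LTS(Q): 4 reachable states
  v0 = rec X. b.a.d.0 + a.X → =a=> v0, =b=> v1
  v1 = a.d.0 → =a=> v2
  v2 = d.0 → =d=> v3
  v3 = 0 → deadlocked
Coarsest stable partition (strong bisimilarity classes):
  B0 = {u0, v0}
  B1 = {u1, v1}
  B2 = {u2, v2}
  B3 = {u3, v3}
u0 ∈ B0, v0 ∈ B0 → same block
Bisimilar ⇒ trace-equivalent.

YES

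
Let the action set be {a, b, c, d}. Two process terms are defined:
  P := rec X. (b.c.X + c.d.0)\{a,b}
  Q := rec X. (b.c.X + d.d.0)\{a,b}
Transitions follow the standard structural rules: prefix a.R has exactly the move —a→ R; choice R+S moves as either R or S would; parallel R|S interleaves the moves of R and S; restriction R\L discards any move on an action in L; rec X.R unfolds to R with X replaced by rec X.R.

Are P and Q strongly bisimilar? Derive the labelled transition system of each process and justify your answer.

NO

LTS(P): 3 reachable states
  m0 = rec X. (b.c.X + c.d.0)\{a,b} :: ··c··> m1
  m1 = (d.0)\{a,b} :: ··d··> m2
  m2 = 0\{a,b} :: stopped
LTS(Q): 3 reachable states
  n0 = rec X. (b.c.X + d.d.0)\{a,b} :: ··d··> n1
  n1 = (d.0)\{a,b} :: ··d··> n2
  n2 = 0\{a,b} :: stopped
Coarsest stable partition (strong bisimilarity classes):
  B0 = {m0}
  B1 = {m1, n1}
  B2 = {m2, n2}
  B3 = {n0}
m0 ∈ B0, n0 ∈ B3 → different blocks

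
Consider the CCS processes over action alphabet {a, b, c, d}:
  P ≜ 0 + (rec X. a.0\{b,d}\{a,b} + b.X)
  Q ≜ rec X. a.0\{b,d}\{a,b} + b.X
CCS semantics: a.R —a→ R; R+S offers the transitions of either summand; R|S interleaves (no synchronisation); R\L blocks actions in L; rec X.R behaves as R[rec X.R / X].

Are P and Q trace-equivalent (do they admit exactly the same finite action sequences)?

LTS(P): 3 reachable states
  p0 = 0 + (rec X. a.0\{b,d}\{a,b} + b.X) → -a-> p1, -b-> p2
  p1 = 0\{b,d}\{a,b} → ·
  p2 = rec X. a.0\{b,d}\{a,b} + b.X → -a-> p1, -b-> p2
LTS(Q): 2 reachable states
  q0 = rec X. a.0\{b,d}\{a,b} + b.X → -a-> q1, -b-> q0
  q1 = 0\{b,d}\{a,b} → ·
Coarsest stable partition (strong bisimilarity classes):
  B0 = {p0, p2, q0}
  B1 = {p1, q1}
p0 ∈ B0, q0 ∈ B0 → same block
Bisimilar ⇒ trace-equivalent.

traces(P) = traces(Q)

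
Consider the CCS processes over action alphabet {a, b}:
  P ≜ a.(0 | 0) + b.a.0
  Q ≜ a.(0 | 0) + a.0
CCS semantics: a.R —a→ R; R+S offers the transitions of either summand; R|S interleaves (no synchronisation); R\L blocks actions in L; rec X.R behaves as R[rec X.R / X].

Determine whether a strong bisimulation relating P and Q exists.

LTS(P): 4 reachable states
  m0 = a.(0 | 0) + b.a.0 ⊢ --a--▸ m1, --b--▸ m2
  m1 = 0 | 0 ⊢ ·
  m2 = a.0 ⊢ --a--▸ m3
  m3 = 0 ⊢ ·
LTS(Q): 3 reachable states
  n0 = a.(0 | 0) + a.0 ⊢ --a--▸ n1, --a--▸ n2
  n1 = 0 ⊢ ·
  n2 = 0 | 0 ⊢ ·
Partition-refinement fixed point:
  B0 = {m0}
  B1 = {m1, m3, n1, n2}
  B2 = {m2, n0}
m0 ∈ B0, n0 ∈ B2 → different blocks

NO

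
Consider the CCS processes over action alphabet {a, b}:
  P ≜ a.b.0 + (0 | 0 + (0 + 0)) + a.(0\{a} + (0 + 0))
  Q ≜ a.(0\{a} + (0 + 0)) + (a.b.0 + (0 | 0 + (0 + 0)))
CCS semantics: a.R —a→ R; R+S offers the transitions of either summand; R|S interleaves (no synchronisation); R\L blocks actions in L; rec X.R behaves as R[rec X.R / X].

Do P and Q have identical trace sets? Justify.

Reachable graph of P (4 states):
  s0 = a.b.0 + (0 | 0 + (0 + 0)) + a.(0\{a} + (0 + 0)) :: ··a··> s1, ··a··> s2
  s1 = 0\{a} + (0 + 0) :: ·
  s2 = b.0 :: ··b··> s3
  s3 = 0 :: ·
Reachable graph of Q (4 states):
  t0 = a.(0\{a} + (0 + 0)) + (a.b.0 + (0 | 0 + (0 + 0))) :: ··a··> t1, ··a··> t2
  t1 = 0\{a} + (0 + 0) :: ·
  t2 = b.0 :: ··b··> t3
  t3 = 0 :: ·
Coarsest stable partition (strong bisimilarity classes):
  B0 = {s0, t0}
  B1 = {s2, t2}
  B2 = {s1, s3, t1, t3}
s0 ∈ B0, t0 ∈ B0 → same block
Bisimilar ⇒ trace-equivalent.

trace-equivalent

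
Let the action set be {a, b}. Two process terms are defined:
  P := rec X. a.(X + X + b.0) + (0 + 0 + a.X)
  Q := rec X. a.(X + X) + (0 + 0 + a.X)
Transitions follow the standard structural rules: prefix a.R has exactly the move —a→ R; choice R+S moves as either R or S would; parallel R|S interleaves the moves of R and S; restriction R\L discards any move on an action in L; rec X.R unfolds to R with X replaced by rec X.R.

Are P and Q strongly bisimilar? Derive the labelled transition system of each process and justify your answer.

P ≁ Q

Reachable graph of P (3 states):
  m0 = rec X. a.(X + X + b.0) + (0 + 0 + a.X) → ··a··> m0, ··a··> m1
  m1 = (rec X. a.(X + X + b.0) + (0 + 0 + a.X)) + (rec X. a.(X + X + b.0) + (0 + 0 + a.X)) + b.0 → ··a··> m0, ··a··> m1, ··b··> m2
  m2 = 0 → (no moves)
Reachable graph of Q (2 states):
  n0 = rec X. a.(X + X) + (0 + 0 + a.X) → ··a··> n0, ··a··> n1
  n1 = (rec X. a.(X + X) + (0 + 0 + a.X)) + (rec X. a.(X + X) + (0 + 0 + a.X)) → ··a··> n0, ··a··> n1
Partition-refinement fixed point:
  B0 = {m0}
  B1 = {m1}
  B2 = {m2}
  B3 = {n0, n1}
m0 ∈ B0, n0 ∈ B3 → different blocks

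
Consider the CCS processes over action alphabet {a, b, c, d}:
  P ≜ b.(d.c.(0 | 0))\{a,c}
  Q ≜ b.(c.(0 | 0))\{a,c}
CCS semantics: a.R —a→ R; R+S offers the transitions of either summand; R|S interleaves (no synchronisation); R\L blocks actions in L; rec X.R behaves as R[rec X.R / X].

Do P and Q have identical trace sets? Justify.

NO — witness ⟨bd⟩

P's transition system — 3 states:
  p0 = b.(d.c.(0 | 0))\{a,c} ⊢ ··b··> p1
  p1 = (d.c.(0 | 0))\{a,c} ⊢ ··d··> p2
  p2 = (c.(0 | 0))\{a,c} ⊢ stopped
Q's transition system — 2 states:
  q0 = b.(c.(0 | 0))\{a,c} ⊢ ··b··> q1
  q1 = (c.(0 | 0))\{a,c} ⊢ stopped
Trace ⟨bd⟩ through P, begin at {p0}:
  step 1 (b): {p1}
  step 2 (d): {p2}
  P completes σ.
Trace ⟨bd⟩ through Q, begin at {q0}:
  step 1 (b): {q1}
  step 2 (d): ∅  — Q cannot continue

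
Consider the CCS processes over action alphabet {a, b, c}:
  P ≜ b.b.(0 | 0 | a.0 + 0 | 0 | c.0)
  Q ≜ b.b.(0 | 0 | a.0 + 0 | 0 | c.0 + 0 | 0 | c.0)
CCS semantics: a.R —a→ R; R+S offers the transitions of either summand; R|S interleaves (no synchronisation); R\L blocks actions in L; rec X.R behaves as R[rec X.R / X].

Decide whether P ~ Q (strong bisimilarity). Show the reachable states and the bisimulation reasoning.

LTS(P): 4 reachable states
  u0 = b.b.(0 | 0 | a.0 + 0 | 0 | c.0) ⊢ --b--▸ u1
  u1 = b.(0 | 0 | a.0 + 0 | 0 | c.0) ⊢ --b--▸ u2
  u2 = 0 | 0 | a.0 + 0 | 0 | c.0 ⊢ --a--▸ u3, --c--▸ u3
  u3 = 0 | 0 | 0 ⊢ deadlocked
LTS(Q): 4 reachable states
  v0 = b.b.(0 | 0 | a.0 + 0 | 0 | c.0 + 0 | 0 | c.0) ⊢ --b--▸ v1
  v1 = b.(0 | 0 | a.0 + 0 | 0 | c.0 + 0 | 0 | c.0) ⊢ --b--▸ v2
  v2 = 0 | 0 | a.0 + 0 | 0 | c.0 + 0 | 0 | c.0 ⊢ --a--▸ v3, --c--▸ v3
  v3 = 0 | 0 | 0 ⊢ deadlocked
Coarsest stable partition (strong bisimilarity classes):
  B0 = {u0, v0}
  B1 = {u1, v1}
  B2 = {u2, v2}
  B3 = {u3, v3}
u0 ∈ B0, v0 ∈ B0 → same block

P ~ Q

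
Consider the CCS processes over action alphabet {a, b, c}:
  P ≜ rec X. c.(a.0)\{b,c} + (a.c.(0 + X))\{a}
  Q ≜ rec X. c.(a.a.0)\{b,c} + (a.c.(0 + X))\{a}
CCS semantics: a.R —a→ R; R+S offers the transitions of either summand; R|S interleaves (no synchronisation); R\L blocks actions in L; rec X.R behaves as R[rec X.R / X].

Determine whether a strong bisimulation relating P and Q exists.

not bisimilar

P's transition system — 3 states:
  u0 = rec X. c.(a.0)\{b,c} + (a.c.(0 + X))\{a} has moves ··c··> u1
  u1 = (a.0)\{b,c} has moves ··a··> u2
  u2 = 0\{b,c} has moves ·
Q's transition system — 4 states:
  v0 = rec X. c.(a.a.0)\{b,c} + (a.c.(0 + X))\{a} has moves ··c··> v1
  v1 = (a.a.0)\{b,c} has moves ··a··> v2
  v2 = (a.0)\{b,c} has moves ··a··> v3
  v3 = 0\{b,c} has moves ·
Partition-refinement fixed point:
  B0 = {u0}
  B1 = {u1, v2}
  B2 = {u2, v3}
  B3 = {v0}
  B4 = {v1}
u0 ∈ B0, v0 ∈ B3 → different blocks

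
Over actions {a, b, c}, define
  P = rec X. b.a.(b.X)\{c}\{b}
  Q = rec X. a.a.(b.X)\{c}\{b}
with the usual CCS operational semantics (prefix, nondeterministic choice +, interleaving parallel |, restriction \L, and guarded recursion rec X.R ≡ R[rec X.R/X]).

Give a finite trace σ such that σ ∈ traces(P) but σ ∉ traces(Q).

Reachable graph of P (3 states):
  s0 = rec X. b.a.(b.X)\{c}\{b} :: -b-> s1
  s1 = a.(b.(rec X. b.a.(b.X)\{c}\{b}))\{c}\{b} :: -a-> s2
  s2 = (b.(rec X. b.a.(b.X)\{c}\{b}))\{c}\{b} :: deadlocked
Reachable graph of Q (3 states):
  t0 = rec X. a.a.(b.X)\{c}\{b} :: -a-> t1
  t1 = a.(b.(rec X. a.a.(b.X)\{c}\{b}))\{c}\{b} :: -a-> t2
  t2 = (b.(rec X. a.a.(b.X)\{c}\{b}))\{c}\{b} :: deadlocked
Executing b from P (initial set {s0}):
  after b @ step 1: {s1}
  P completes σ.
Executing b from Q (initial set {t0}):
  after b @ step 1: ∅  — Q cannot continue

b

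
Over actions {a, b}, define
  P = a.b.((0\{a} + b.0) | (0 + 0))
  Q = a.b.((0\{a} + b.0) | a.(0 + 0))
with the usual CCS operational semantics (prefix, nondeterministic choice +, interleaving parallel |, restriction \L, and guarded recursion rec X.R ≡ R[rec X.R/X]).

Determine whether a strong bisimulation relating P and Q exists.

P's transition system — 4 states:
  m0 = a.b.((0\{a} + b.0) | (0 + 0)) ⊢ -a-> m1
  m1 = b.((0\{a} + b.0) | (0 + 0)) ⊢ -b-> m2
  m2 = (0\{a} + b.0) | (0 + 0) ⊢ -b-> m3
  m3 = 0 | (0 + 0) ⊢ ∅
Q's transition system — 6 states:
  n0 = a.b.((0\{a} + b.0) | a.(0 + 0)) ⊢ -a-> n1
  n1 = b.((0\{a} + b.0) | a.(0 + 0)) ⊢ -b-> n2
  n2 = (0\{a} + b.0) | a.(0 + 0) ⊢ -a-> n3, -b-> n4
  n3 = (0\{a} + b.0) | (0 + 0) ⊢ -b-> n5
  n4 = 0 | a.(0 + 0) ⊢ -a-> n5
  n5 = 0 | (0 + 0) ⊢ ∅
Partition-refinement fixed point:
  B0 = {m0}
  B1 = {m1}
  B2 = {m2, n3}
  B3 = {m3, n5}
  B4 = {n0}
  B5 = {n1}
  B6 = {n2}
  B7 = {n4}
m0 ∈ B0, n0 ∈ B4 → different blocks

P ≁ Q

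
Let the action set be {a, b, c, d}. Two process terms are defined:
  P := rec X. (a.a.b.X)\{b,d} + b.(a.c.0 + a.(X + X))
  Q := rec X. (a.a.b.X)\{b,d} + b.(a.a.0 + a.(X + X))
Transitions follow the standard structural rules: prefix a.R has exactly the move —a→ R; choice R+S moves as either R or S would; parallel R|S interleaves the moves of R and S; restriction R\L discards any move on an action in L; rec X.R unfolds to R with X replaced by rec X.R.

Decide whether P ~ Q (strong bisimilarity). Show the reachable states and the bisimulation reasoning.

not bisimilar

Reachable graph of P (7 states):
  s0 = rec X. (a.a.b.X)\{b,d} + b.(a.c.0 + a.(X + X)) ⊢ --a--▸ s1, --b--▸ s2
  s1 = (a.b.(rec X. (a.a.b.X)\{b,d} + b.(a.c.0 + a.(X + X))))\{b,d} ⊢ --a--▸ s3
  s2 = a.c.0 + a.((rec X. (a.a.b.X)\{b,d} + b.(a.c.0 + a.(X + X))) + (rec X. (a.a.b.X)\{b,d} + b.(a.c.0 + a.(X + X)))) ⊢ --a--▸ s4, --a--▸ s5
  s3 = (b.(rec X. (a.a.b.X)\{b,d} + b.(a.c.0 + a.(X + X))))\{b,d} ⊢ (no moves)
  s4 = (rec X. (a.a.b.X)\{b,d} + b.(a.c.0 + a.(X + X))) + (rec X. (a.a.b.X)\{b,d} + b.(a.c.0 + a.(X + X))) ⊢ --a--▸ s1, --b--▸ s2
  s5 = c.0 ⊢ --c--▸ s6
  s6 = 0 ⊢ (no moves)
Reachable graph of Q (7 states):
  t0 = rec X. (a.a.b.X)\{b,d} + b.(a.a.0 + a.(X + X)) ⊢ --a--▸ t1, --b--▸ t2
  t1 = (a.b.(rec X. (a.a.b.X)\{b,d} + b.(a.a.0 + a.(X + X))))\{b,d} ⊢ --a--▸ t3
  t2 = a.a.0 + a.((rec X. (a.a.b.X)\{b,d} + b.(a.a.0 + a.(X + X))) + (rec X. (a.a.b.X)\{b,d} + b.(a.a.0 + a.(X + X)))) ⊢ --a--▸ t4, --a--▸ t5
  t3 = (b.(rec X. (a.a.b.X)\{b,d} + b.(a.a.0 + a.(X + X))))\{b,d} ⊢ (no moves)
  t4 = (rec X. (a.a.b.X)\{b,d} + b.(a.a.0 + a.(X + X))) + (rec X. (a.a.b.X)\{b,d} + b.(a.a.0 + a.(X + X))) ⊢ --a--▸ t1, --b--▸ t2
  t5 = a.0 ⊢ --a--▸ t6
  t6 = 0 ⊢ (no moves)
Coarsest stable partition (strong bisimilarity classes):
  B0 = {s0, s4}
  B1 = {s1, t1, t5}
  B2 = {s3, s6, t3, t6}
  B3 = {s2}
  B4 = {s5}
  B5 = {t0, t4}
  B6 = {t2}
s0 ∈ B0, t0 ∈ B5 → different blocks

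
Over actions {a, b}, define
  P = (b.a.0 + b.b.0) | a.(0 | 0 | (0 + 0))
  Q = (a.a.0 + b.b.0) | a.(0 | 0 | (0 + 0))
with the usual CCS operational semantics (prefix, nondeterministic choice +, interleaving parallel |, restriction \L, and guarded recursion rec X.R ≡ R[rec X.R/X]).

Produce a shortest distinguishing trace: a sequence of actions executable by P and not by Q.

aba

LTS(P): 8 reachable states
  m0 = (b.a.0 + b.b.0) | a.(0 | 0 | (0 + 0)) ⊢ --a--▸ m1, --b--▸ m2, --b--▸ m3
  m1 = (b.a.0 + b.b.0) | (0 | 0 | (0 + 0)) ⊢ --b--▸ m4, --b--▸ m5
  m2 = a.0 | a.(0 | 0 | (0 + 0)) ⊢ --a--▸ m4, --a--▸ m6
  m3 = b.0 | a.(0 | 0 | (0 + 0)) ⊢ --a--▸ m5, --b--▸ m6
  m4 = a.0 | (0 | 0 | (0 + 0)) ⊢ --a--▸ m7
  m5 = b.0 | (0 | 0 | (0 + 0)) ⊢ --b--▸ m7
  m6 = 0 | a.(0 | 0 | (0 + 0)) ⊢ --a--▸ m7
  m7 = 0 | (0 | 0 | (0 + 0)) ⊢ ∅
LTS(Q): 8 reachable states
  n0 = (a.a.0 + b.b.0) | a.(0 | 0 | (0 + 0)) ⊢ --a--▸ n1, --a--▸ n2, --b--▸ n3
  n1 = (a.a.0 + b.b.0) | (0 | 0 | (0 + 0)) ⊢ --a--▸ n4, --b--▸ n5
  n2 = a.0 | a.(0 | 0 | (0 + 0)) ⊢ --a--▸ n4, --a--▸ n6
  n3 = b.0 | a.(0 | 0 | (0 + 0)) ⊢ --a--▸ n5, --b--▸ n6
  n4 = a.0 | (0 | 0 | (0 + 0)) ⊢ --a--▸ n7
  n5 = b.0 | (0 | 0 | (0 + 0)) ⊢ --b--▸ n7
  n6 = 0 | a.(0 | 0 | (0 + 0)) ⊢ --a--▸ n7
  n7 = 0 | (0 | 0 | (0 + 0)) ⊢ ∅
Trace ⟨aba⟩ through P, begin at {m0}:
  after a @ step 1: {m1}
  after b @ step 2: {m4, m5}
  after a @ step 3: {m7}
  P completes σ.
Trace ⟨aba⟩ through Q, begin at {n0}:
  after a @ step 1: {n1, n2}
  after b @ step 2: {n5}
  after a @ step 3: ∅ (Q stuck)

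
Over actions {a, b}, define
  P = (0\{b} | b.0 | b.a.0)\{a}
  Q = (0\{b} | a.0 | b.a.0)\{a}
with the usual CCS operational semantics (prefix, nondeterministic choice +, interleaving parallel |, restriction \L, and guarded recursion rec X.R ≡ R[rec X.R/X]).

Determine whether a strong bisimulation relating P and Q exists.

P's transition system — 4 states:
  s0 = (0\{b} | b.0 | b.a.0)\{a} ⊢ --b--▸ s1, --b--▸ s2
  s1 = (0\{b} | 0 | b.a.0)\{a} ⊢ --b--▸ s3
  s2 = (0\{b} | b.0 | a.0)\{a} ⊢ --b--▸ s3
  s3 = (0\{b} | 0 | a.0)\{a} ⊢ ∅
Q's transition system — 2 states:
  t0 = (0\{b} | a.0 | b.a.0)\{a} ⊢ --b--▸ t1
  t1 = (0\{b} | a.0 | a.0)\{a} ⊢ ∅
Partition-refinement fixed point:
  B0 = {s0}
  B1 = {s1, s2, t0}
  B2 = {s3, t1}
s0 ∈ B0, t0 ∈ B1 → different blocks

P ≁ Q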